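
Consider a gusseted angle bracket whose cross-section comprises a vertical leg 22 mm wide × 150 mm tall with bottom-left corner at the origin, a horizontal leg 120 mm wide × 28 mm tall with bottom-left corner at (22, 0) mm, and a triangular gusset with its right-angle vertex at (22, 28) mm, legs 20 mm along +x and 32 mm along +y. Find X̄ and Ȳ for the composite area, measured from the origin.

Part | A | x̄ᵢ | ȳᵢ | A·x̄ᵢ | A·ȳᵢ
vertical leg | 3300.00 | 11.00 | 75.00 | 36300.00 | 247500.00
horizontal leg | 3360.00 | 82.00 | 14.00 | 275520.00 | 47040.00
gusset | 320.00 | 28.67 | 38.67 | 9173.33 | 12373.33
Σ | 6980.00 |  |  | 320993.33 | 306913.33
X̄ = 320993.33 / 6980.00 = 45.99 mm
Ȳ = 306913.33 / 6980.00 = 43.97 mm

X̄ = 45.99 mm, Ȳ = 43.97 mm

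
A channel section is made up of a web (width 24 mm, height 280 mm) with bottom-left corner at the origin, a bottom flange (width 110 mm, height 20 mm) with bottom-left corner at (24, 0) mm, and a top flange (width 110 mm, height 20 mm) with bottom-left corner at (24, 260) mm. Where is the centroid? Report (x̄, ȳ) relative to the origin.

x̄ = 38.51 mm, ȳ = 140.00 mm

web: A = 24 × 280 = 6720.00, centroid at (12.00, 140.00).
bottom flange: A = 110 × 20 = 2200.00, centroid at (79.00, 10.00).
top flange: A = 110 × 20 = 2200.00, centroid at (79.00, 270.00).
ΣA = 11120.00 mm²
ΣAx̄ = (6720.00)(12.00) + (2200.00)(79.00) + (2200.00)(79.00) = 428240.00 mm³
ΣAȳ = (6720.00)(140.00) + (2200.00)(10.00) + (2200.00)(270.00) = 1556800.00 mm³
x̄ = 428240.00 / 11120.00 = 38.51 mm
ȳ = 1556800.00 / 11120.00 = 140.00 mm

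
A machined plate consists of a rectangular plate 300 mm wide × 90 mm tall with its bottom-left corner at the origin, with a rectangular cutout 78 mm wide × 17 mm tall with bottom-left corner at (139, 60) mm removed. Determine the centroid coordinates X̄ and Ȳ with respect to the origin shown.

X̄ = 148.55 mm, Ȳ = 43.79 mm

Part | A | x̄ᵢ | ȳᵢ | A·x̄ᵢ | A·ȳᵢ
plate | 27000.00 | 150.00 | 45.00 | 4050000.00 | 1215000.00
hole | -1326.00 | 178.00 | 68.50 | -236028.00 | -90831.00
Σ | 25674.00 |  |  | 3813972.00 | 1124169.00
X̄ = 3813972.00 / 25674.00 = 148.55 mm
Ȳ = 1124169.00 / 25674.00 = 43.79 mm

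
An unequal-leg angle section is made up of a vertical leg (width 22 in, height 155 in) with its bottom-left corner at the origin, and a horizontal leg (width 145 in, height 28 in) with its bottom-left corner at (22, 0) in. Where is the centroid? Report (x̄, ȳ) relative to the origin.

x̄ = 56.38 in, ȳ = 42.99 in

vertical leg: A = 22 × 155 = 3410.00, centroid at (11.00, 77.50).
horizontal leg: A = 145 × 28 = 4060.00, centroid at (94.50, 14.00).
ΣA = 7470.00 in²
ΣAx̄ = (3410.00)(11.00) + (4060.00)(94.50) = 421180.00 in³
ΣAȳ = (3410.00)(77.50) + (4060.00)(14.00) = 321115.00 in³
x̄ = 421180.00 / 7470.00 = 56.38 in
ȳ = 321115.00 / 7470.00 = 42.99 in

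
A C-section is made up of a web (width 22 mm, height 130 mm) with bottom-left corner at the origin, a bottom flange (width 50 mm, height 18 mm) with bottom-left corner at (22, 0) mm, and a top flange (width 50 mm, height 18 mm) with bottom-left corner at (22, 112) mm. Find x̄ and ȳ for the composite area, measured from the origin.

web: A = 22 × 130 = 2860.00, centroid at (11.00, 65.00).
bottom flange: A = 50 × 18 = 900.00, centroid at (47.00, 9.00).
top flange: A = 50 × 18 = 900.00, centroid at (47.00, 121.00).
ΣA = 4660.00 mm², ΣAx̄ = 116060.00 mm³, ΣAȳ = 302900.00 mm³.
x̄ = 116060.00/4660.00 = 24.91 mm; ȳ = 302900.00/4660.00 = 65.00 mm.

x̄ = 24.91 mm, ȳ = 65.00 mm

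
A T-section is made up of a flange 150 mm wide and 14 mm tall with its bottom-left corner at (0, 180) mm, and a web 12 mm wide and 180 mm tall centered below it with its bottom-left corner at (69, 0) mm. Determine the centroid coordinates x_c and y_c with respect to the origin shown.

x_c = 75.00 mm, y_c = 137.82 mm

web: A = 12 × 180 = 2160.00, centroid at (75.00, 90.00).
flange: A = 150 × 14 = 2100.00, centroid at (75.00, 187.00).
ΣA = 4260.00 mm², ΣAx_c = 319500.00 mm³, ΣAy_c = 587100.00 mm³.
x_c = 319500.00/4260.00 = 75.00 mm; y_c = 587100.00/4260.00 = 137.82 mm.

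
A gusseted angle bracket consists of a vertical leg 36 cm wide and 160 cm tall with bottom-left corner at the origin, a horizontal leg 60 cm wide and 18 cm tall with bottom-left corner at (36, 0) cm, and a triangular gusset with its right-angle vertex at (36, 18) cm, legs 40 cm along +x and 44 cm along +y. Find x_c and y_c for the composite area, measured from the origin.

x_c = 28.29 cm, y_c = 64.67 cm

vertical leg: A = 36 × 160 = 5760.00, centroid at (18.00, 80.00).
horizontal leg: A = 60 × 18 = 1080.00, centroid at (66.00, 9.00).
gusset: A = ½·40·44 = 880.00, centroid at (49.33, 32.67).
ΣA = 7720.00 cm²
ΣAx_c = (5760.00)(18.00) + (1080.00)(66.00) + (880.00)(49.33) = 218373.33 cm³
ΣAy_c = (5760.00)(80.00) + (1080.00)(9.00) + (880.00)(32.67) = 499266.67 cm³
x_c = 218373.33 / 7720.00 = 28.29 cm
y_c = 499266.67 / 7720.00 = 64.67 cm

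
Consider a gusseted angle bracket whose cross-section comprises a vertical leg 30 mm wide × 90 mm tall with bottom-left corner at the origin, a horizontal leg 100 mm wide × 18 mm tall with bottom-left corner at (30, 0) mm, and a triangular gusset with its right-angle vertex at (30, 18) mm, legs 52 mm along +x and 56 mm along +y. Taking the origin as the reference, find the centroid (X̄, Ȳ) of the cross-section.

X̄ = 42.55 mm, Ȳ = 32.08 mm

vertical leg: A = 30 × 90 = 2700.00, centroid at (15.00, 45.00).
horizontal leg: A = 100 × 18 = 1800.00, centroid at (80.00, 9.00).
gusset: A = ½·52·56 = 1456.00, centroid at (47.33, 36.67).
ΣA = 5956.00 mm², ΣAX̄ = 253417.33 mm³, ΣAȲ = 191086.67 mm³.
X̄ = 253417.33/5956.00 = 42.55 mm; Ȳ = 191086.67/5956.00 = 32.08 mm.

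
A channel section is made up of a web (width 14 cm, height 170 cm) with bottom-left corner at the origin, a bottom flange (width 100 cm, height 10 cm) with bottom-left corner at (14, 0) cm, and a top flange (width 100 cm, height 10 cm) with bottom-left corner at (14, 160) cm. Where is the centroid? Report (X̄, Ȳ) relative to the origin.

web: A = 14 × 170 = 2380.00, centroid at (7.00, 85.00).
bottom flange: A = 100 × 10 = 1000.00, centroid at (64.00, 5.00).
top flange: A = 100 × 10 = 1000.00, centroid at (64.00, 165.00).
ΣA = 4380.00 cm², ΣAX̄ = 144660.00 cm³, ΣAȲ = 372300.00 cm³.
X̄ = 144660.00/4380.00 = 33.03 cm; Ȳ = 372300.00/4380.00 = 85.00 cm.

X̄ = 33.03 cm, Ȳ = 85.00 cm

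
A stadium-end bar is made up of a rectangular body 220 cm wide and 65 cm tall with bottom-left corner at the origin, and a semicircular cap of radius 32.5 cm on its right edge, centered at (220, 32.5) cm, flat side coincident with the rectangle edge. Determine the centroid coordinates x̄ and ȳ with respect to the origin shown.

x̄ = 122.87 cm, ȳ = 32.50 cm

rectangular body: A = 220 × 65 = 14300.00, centroid at (110.00, 32.50).
semicircular end: A = ½π·32.5² = 1659.15, centroid at (233.79, 32.50).
ΣA = 15959.15 cm²
ΣAx̄ = (14300.00)(110.00) + (1659.15)(233.79) = 1960899.21 cm³
ΣAȳ = (14300.00)(32.50) + (1659.15)(32.50) = 518672.49 cm³
x̄ = 1960899.21 / 15959.15 = 122.87 cm
ȳ = 518672.49 / 15959.15 = 32.50 cm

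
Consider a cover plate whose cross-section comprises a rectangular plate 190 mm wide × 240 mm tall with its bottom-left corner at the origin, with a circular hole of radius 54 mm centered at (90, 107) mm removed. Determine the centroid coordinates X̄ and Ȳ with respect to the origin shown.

X̄ = 96.26 mm, Ȳ = 123.27 mm

Part | A | x̄ᵢ | ȳᵢ | A·x̄ᵢ | A·ȳᵢ
plate | 45600.00 | 95.00 | 120.00 | 4332000.00 | 5472000.00
hole | -9160.88 | 90.00 | 107.00 | -824479.58 | -980214.61
Σ | 36439.12 |  |  | 3507520.42 | 4491785.39
X̄ = 3507520.42 / 36439.12 = 96.26 mm
Ȳ = 4491785.39 / 36439.12 = 123.27 mm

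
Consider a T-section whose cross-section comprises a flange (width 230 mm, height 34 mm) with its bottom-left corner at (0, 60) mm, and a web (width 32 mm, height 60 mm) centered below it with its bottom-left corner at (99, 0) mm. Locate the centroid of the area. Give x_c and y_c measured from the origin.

x_c = 115.00 mm, y_c = 67.74 mm

Part | A | x̄ᵢ | ȳᵢ | A·x̄ᵢ | A·ȳᵢ
web | 1920.00 | 115.00 | 30.00 | 220800.00 | 57600.00
flange | 7820.00 | 115.00 | 77.00 | 899300.00 | 602140.00
Σ | 9740.00 |  |  | 1120100.00 | 659740.00
x_c = 1120100.00 / 9740.00 = 115.00 mm
y_c = 659740.00 / 9740.00 = 67.74 mm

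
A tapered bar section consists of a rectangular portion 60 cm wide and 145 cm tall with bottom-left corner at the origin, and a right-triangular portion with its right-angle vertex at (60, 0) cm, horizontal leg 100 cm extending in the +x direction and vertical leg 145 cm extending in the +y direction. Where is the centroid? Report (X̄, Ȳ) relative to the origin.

rectangular portion: A = 60 × 145 = 8700.00, centroid at (30.00, 72.50).
triangular portion: A = ½·100·145 = 7250.00, centroid at (93.33, 48.33).
ΣA = 15950.00 cm²
ΣAX̄ = (8700.00)(30.00) + (7250.00)(93.33) = 937666.67 cm³
ΣAȲ = (8700.00)(72.50) + (7250.00)(48.33) = 981166.67 cm³
X̄ = 937666.67 / 15950.00 = 58.79 cm
Ȳ = 981166.67 / 15950.00 = 61.52 cm

X̄ = 58.79 cm, Ȳ = 61.52 cm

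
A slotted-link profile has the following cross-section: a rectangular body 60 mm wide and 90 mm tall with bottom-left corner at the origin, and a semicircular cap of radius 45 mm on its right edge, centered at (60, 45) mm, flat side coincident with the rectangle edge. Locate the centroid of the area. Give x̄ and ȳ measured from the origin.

x̄ = 48.20 mm, ȳ = 45.00 mm

Part | A | x̄ᵢ | ȳᵢ | A·x̄ᵢ | A·ȳᵢ
rectangular body | 5400.00 | 30.00 | 45.00 | 162000.00 | 243000.00
semicircular end | 3180.86 | 79.10 | 45.00 | 251601.75 | 143138.82
Σ | 8580.86 |  |  | 413601.75 | 386138.82
x̄ = 413601.75 / 8580.86 = 48.20 mm
ȳ = 386138.82 / 8580.86 = 45.00 mm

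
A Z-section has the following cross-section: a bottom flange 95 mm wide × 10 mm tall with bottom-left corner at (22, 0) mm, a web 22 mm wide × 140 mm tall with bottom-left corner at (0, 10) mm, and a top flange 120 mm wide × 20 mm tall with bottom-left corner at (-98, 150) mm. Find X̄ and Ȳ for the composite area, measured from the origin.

bottom flange: A = 95 × 10 = 950.00, centroid at (69.50, 5.00).
web: A = 22 × 140 = 3080.00, centroid at (11.00, 80.00).
top flange: A = 120 × 20 = 2400.00, centroid at (-38.00, 160.00).
ΣA = 6430.00 mm²
ΣAX̄ = (950.00)(69.50) + (3080.00)(11.00) + (2400.00)(-38.00) = 8705.00 mm³
ΣAȲ = (950.00)(5.00) + (3080.00)(80.00) + (2400.00)(160.00) = 635150.00 mm³
X̄ = 8705.00 / 6430.00 = 1.35 mm
Ȳ = 635150.00 / 6430.00 = 98.78 mm

X̄ = 1.35 mm, Ȳ = 98.78 mm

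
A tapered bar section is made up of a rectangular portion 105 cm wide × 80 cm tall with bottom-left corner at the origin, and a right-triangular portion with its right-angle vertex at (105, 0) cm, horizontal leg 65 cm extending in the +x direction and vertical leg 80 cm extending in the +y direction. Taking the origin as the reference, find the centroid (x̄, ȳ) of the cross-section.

x̄ = 70.03 cm, ȳ = 36.85 cm

rectangular portion: A = 105 × 80 = 8400.00, centroid at (52.50, 40.00).
triangular portion: A = ½·65·80 = 2600.00, centroid at (126.67, 26.67).
ΣA = 11000.00 cm², ΣAx̄ = 770333.33 cm³, ΣAȳ = 405333.33 cm³.
x̄ = 770333.33/11000.00 = 70.03 cm; ȳ = 405333.33/11000.00 = 36.85 cm.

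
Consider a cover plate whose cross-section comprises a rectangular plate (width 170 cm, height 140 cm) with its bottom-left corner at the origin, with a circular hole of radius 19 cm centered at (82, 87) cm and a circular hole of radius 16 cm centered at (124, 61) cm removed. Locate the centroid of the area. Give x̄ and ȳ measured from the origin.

plate: A = 170 × 140 = 23800.00, centroid at (85.00, 70.00).
hole 1: A = −π·19² = -1134.11, centroid at (82.00, 87.00).
hole 2: A = −π·16² = -804.25, centroid at (124.00, 61.00).
ΣA = 21861.64 cm²
ΣAx̄ = (23800.00)(85.00) + (-1134.11)(82.00) + (-804.25)(124.00) = 1830275.86 cm³
ΣAȳ = (23800.00)(70.00) + (-1134.11)(87.00) + (-804.25)(61.00) = 1518272.89 cm³
x̄ = 1830275.86 / 21861.64 = 83.72 cm
ȳ = 1518272.89 / 21861.64 = 69.45 cm

x̄ = 83.72 cm, ȳ = 69.45 cm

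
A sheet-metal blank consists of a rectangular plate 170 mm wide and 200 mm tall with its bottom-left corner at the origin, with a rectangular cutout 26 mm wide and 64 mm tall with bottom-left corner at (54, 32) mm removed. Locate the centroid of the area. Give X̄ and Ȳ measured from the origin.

plate: A = 170 × 200 = 34000.00, centroid at (85.00, 100.00).
hole: A = −(26 × 64) = -1664.00, centroid at (67.00, 64.00).
ΣA = 32336.00 mm²
ΣAX̄ = (34000.00)(85.00) + (-1664.00)(67.00) = 2778512.00 mm³
ΣAȲ = (34000.00)(100.00) + (-1664.00)(64.00) = 3293504.00 mm³
X̄ = 2778512.00 / 32336.00 = 85.93 mm
Ȳ = 3293504.00 / 32336.00 = 101.85 mm

X̄ = 85.93 mm, Ȳ = 101.85 mm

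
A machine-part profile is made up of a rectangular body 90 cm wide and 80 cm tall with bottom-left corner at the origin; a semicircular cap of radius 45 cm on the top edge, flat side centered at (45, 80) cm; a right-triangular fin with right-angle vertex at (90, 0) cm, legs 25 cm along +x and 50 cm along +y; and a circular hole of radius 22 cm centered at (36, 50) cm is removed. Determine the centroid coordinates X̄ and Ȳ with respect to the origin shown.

X̄ = 49.96 cm, Ȳ = 56.68 cm

Part | A | x̄ᵢ | ȳᵢ | A·x̄ᵢ | A·ȳᵢ
rectangular body | 7200.00 | 45.00 | 40.00 | 324000.00 | 288000.00
semicircular top | 3180.86 | 45.00 | 99.10 | 143138.82 | 315219.00
triangular fin | 625.00 | 98.33 | 16.67 | 61458.33 | 10416.67
hole | -1520.53 | 36.00 | 50.00 | -54739.11 | -76026.54
Σ | 9485.33 |  |  | 473858.04 | 537609.13
X̄ = 473858.04 / 9485.33 = 49.96 cm
Ȳ = 537609.13 / 9485.33 = 56.68 cm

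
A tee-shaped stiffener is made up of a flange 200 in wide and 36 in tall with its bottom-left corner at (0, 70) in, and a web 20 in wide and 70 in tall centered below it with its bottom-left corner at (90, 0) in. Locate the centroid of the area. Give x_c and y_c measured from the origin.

x_c = 100.00 in, y_c = 79.37 in

Part | A | x̄ᵢ | ȳᵢ | A·x̄ᵢ | A·ȳᵢ
web | 1400.00 | 100.00 | 35.00 | 140000.00 | 49000.00
flange | 7200.00 | 100.00 | 88.00 | 720000.00 | 633600.00
Σ | 8600.00 |  |  | 860000.00 | 682600.00
x_c = 860000.00 / 8600.00 = 100.00 in
y_c = 682600.00 / 8600.00 = 79.37 in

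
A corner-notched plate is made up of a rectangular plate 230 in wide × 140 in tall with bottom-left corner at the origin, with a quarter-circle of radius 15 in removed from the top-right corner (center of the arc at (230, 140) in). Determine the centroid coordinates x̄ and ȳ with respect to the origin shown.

x̄ = 114.40 in, ȳ = 69.65 in

plate: A = 230 × 140 = 32200.00, centroid at (115.00, 70.00).
removed quarter-circle: A = −¼π·15² = -176.71, centroid at (223.63, 133.63).
ΣA = 32023.29 in²
ΣAx̄ = (32200.00)(115.00) + (-176.71)(223.63) = 3663480.65 in³
ΣAȳ = (32200.00)(70.00) + (-176.71)(133.63) = 2230384.96 in³
x̄ = 3663480.65 / 32023.29 = 114.40 in
ȳ = 2230384.96 / 32023.29 = 69.65 in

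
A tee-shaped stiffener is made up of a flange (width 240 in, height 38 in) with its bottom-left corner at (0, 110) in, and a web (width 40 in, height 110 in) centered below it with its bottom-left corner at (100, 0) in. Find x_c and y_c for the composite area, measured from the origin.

x_c = 120.00 in, y_c = 104.92 in

web: A = 40 × 110 = 4400.00, centroid at (120.00, 55.00).
flange: A = 240 × 38 = 9120.00, centroid at (120.00, 129.00).
ΣA = 13520.00 in², ΣAx_c = 1622400.00 in³, ΣAy_c = 1418480.00 in³.
x_c = 1622400.00/13520.00 = 120.00 in; y_c = 1418480.00/13520.00 = 104.92 in.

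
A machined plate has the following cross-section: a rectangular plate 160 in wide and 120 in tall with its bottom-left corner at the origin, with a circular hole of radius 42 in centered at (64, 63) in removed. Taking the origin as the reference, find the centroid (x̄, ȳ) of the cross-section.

x̄ = 86.49 in, ȳ = 58.78 in

Part | A | x̄ᵢ | ȳᵢ | A·x̄ᵢ | A·ȳᵢ
plate | 19200.00 | 80.00 | 60.00 | 1536000.00 | 1152000.00
hole | -5541.77 | 64.00 | 63.00 | -354673.24 | -349131.47
Σ | 13658.23 |  |  | 1181326.76 | 802868.53
x̄ = 1181326.76 / 13658.23 = 86.49 in
ȳ = 802868.53 / 13658.23 = 58.78 in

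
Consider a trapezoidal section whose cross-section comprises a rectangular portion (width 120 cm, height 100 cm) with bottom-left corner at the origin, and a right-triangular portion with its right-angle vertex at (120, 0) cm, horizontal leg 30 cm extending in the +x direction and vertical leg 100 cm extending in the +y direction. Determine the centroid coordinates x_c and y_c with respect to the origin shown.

Part | A | x̄ᵢ | ȳᵢ | A·x̄ᵢ | A·ȳᵢ
rectangular portion | 12000.00 | 60.00 | 50.00 | 720000.00 | 600000.00
triangular portion | 1500.00 | 130.00 | 33.33 | 195000.00 | 50000.00
Σ | 13500.00 |  |  | 915000.00 | 650000.00
x_c = 915000.00 / 13500.00 = 67.78 cm
y_c = 650000.00 / 13500.00 = 48.15 cm

x_c = 67.78 cm, y_c = 48.15 cm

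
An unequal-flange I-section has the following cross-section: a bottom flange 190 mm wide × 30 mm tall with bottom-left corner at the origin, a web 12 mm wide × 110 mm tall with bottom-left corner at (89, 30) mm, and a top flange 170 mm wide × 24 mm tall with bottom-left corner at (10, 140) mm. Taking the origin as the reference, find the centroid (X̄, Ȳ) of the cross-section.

Part | A | x̄ᵢ | ȳᵢ | A·x̄ᵢ | A·ȳᵢ
bottom flange | 5700.00 | 95.00 | 15.00 | 541500.00 | 85500.00
web | 1320.00 | 95.00 | 85.00 | 125400.00 | 112200.00
top flange | 4080.00 | 95.00 | 152.00 | 387600.00 | 620160.00
Σ | 11100.00 |  |  | 1054500.00 | 817860.00
X̄ = 1054500.00 / 11100.00 = 95.00 mm
Ȳ = 817860.00 / 11100.00 = 73.68 mm

X̄ = 95.00 mm, Ȳ = 73.68 mm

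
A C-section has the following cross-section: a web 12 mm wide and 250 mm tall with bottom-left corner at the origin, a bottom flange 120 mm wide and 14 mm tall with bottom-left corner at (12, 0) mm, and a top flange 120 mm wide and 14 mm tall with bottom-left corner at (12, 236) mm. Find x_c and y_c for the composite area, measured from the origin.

x_c = 40.87 mm, y_c = 125.00 mm

web: A = 12 × 250 = 3000.00, centroid at (6.00, 125.00).
bottom flange: A = 120 × 14 = 1680.00, centroid at (72.00, 7.00).
top flange: A = 120 × 14 = 1680.00, centroid at (72.00, 243.00).
ΣA = 6360.00 mm²
ΣAx_c = (3000.00)(6.00) + (1680.00)(72.00) + (1680.00)(72.00) = 259920.00 mm³
ΣAy_c = (3000.00)(125.00) + (1680.00)(7.00) + (1680.00)(243.00) = 795000.00 mm³
x_c = 259920.00 / 6360.00 = 40.87 mm
y_c = 795000.00 / 6360.00 = 125.00 mm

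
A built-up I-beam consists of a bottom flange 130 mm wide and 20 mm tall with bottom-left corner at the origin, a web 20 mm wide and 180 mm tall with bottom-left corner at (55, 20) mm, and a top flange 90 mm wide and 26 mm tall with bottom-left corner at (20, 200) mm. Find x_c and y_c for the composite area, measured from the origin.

x_c = 65.00 mm, y_c = 107.78 mm

bottom flange: A = 130 × 20 = 2600.00, centroid at (65.00, 10.00).
web: A = 20 × 180 = 3600.00, centroid at (65.00, 110.00).
top flange: A = 90 × 26 = 2340.00, centroid at (65.00, 213.00).
ΣA = 8540.00 mm²
ΣAx_c = (2600.00)(65.00) + (3600.00)(65.00) + (2340.00)(65.00) = 555100.00 mm³
ΣAy_c = (2600.00)(10.00) + (3600.00)(110.00) + (2340.00)(213.00) = 920420.00 mm³
x_c = 555100.00 / 8540.00 = 65.00 mm
y_c = 920420.00 / 8540.00 = 107.78 mm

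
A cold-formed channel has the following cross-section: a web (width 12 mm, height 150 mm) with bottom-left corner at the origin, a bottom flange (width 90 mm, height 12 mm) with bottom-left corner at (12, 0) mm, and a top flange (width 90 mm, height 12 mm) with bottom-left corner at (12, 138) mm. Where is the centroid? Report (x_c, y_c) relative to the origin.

Part | A | x̄ᵢ | ȳᵢ | A·x̄ᵢ | A·ȳᵢ
web | 1800.00 | 6.00 | 75.00 | 10800.00 | 135000.00
bottom flange | 1080.00 | 57.00 | 6.00 | 61560.00 | 6480.00
top flange | 1080.00 | 57.00 | 144.00 | 61560.00 | 155520.00
Σ | 3960.00 |  |  | 133920.00 | 297000.00
x_c = 133920.00 / 3960.00 = 33.82 mm
y_c = 297000.00 / 3960.00 = 75.00 mm

x_c = 33.82 mm, y_c = 75.00 mm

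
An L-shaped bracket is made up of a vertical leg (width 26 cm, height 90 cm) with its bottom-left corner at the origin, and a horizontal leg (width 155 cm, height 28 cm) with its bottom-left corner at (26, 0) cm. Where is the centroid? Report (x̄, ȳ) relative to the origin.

vertical leg: A = 26 × 90 = 2340.00, centroid at (13.00, 45.00).
horizontal leg: A = 155 × 28 = 4340.00, centroid at (103.50, 14.00).
ΣA = 6680.00 cm²
ΣAx̄ = (2340.00)(13.00) + (4340.00)(103.50) = 479610.00 cm³
ΣAȳ = (2340.00)(45.00) + (4340.00)(14.00) = 166060.00 cm³
x̄ = 479610.00 / 6680.00 = 71.80 cm
ȳ = 166060.00 / 6680.00 = 24.86 cm

x̄ = 71.80 cm, ȳ = 24.86 cm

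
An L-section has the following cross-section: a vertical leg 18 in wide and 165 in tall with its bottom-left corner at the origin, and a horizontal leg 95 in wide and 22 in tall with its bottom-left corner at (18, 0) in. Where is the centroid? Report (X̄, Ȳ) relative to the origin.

vertical leg: A = 18 × 165 = 2970.00, centroid at (9.00, 82.50).
horizontal leg: A = 95 × 22 = 2090.00, centroid at (65.50, 11.00).
ΣA = 5060.00 in², ΣAX̄ = 163625.00 in³, ΣAȲ = 268015.00 in³.
X̄ = 163625.00/5060.00 = 32.34 in; Ȳ = 268015.00/5060.00 = 52.97 in.

X̄ = 32.34 in, Ȳ = 52.97 in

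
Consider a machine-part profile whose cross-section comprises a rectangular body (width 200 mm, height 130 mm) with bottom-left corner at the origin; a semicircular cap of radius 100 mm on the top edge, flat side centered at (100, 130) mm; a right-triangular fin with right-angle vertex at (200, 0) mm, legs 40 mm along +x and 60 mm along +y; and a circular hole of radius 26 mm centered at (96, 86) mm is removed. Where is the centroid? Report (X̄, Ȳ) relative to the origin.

X̄ = 103.54 mm, Ȳ = 103.96 mm

rectangular body: A = 200 × 130 = 26000.00, centroid at (100.00, 65.00).
semicircular top: A = ½π·100² = 15707.96, centroid at (100.00, 172.44).
triangular fin: A = ½·40·60 = 1200.00, centroid at (213.33, 20.00).
hole: A = −π·26² = -2123.72, centroid at (96.00, 86.00).
ΣA = 40784.25 mm², ΣAX̄ = 4222919.53 mm³, ΣAȲ = 4240062.26 mm³.
X̄ = 4222919.53/40784.25 = 103.54 mm; Ȳ = 4240062.26/40784.25 = 103.96 mm.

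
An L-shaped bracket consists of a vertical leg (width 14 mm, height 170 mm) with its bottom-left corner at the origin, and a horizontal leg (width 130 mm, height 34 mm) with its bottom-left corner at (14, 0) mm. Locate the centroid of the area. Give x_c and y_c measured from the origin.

x_c = 53.80 mm, y_c = 40.80 mm

Part | A | x̄ᵢ | ȳᵢ | A·x̄ᵢ | A·ȳᵢ
vertical leg | 2380.00 | 7.00 | 85.00 | 16660.00 | 202300.00
horizontal leg | 4420.00 | 79.00 | 17.00 | 349180.00 | 75140.00
Σ | 6800.00 |  |  | 365840.00 | 277440.00
x_c = 365840.00 / 6800.00 = 53.80 mm
y_c = 277440.00 / 6800.00 = 40.80 mm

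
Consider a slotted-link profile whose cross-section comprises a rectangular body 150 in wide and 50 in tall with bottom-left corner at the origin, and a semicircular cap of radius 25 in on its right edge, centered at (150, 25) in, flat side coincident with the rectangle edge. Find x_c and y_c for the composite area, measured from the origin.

x_c = 84.91 in, y_c = 25.00 in

rectangular body: A = 150 × 50 = 7500.00, centroid at (75.00, 25.00).
semicircular end: A = ½π·25² = 981.75, centroid at (160.61, 25.00).
ΣA = 8481.75 in²
ΣAx_c = (7500.00)(75.00) + (981.75)(160.61) = 720178.82 in³
ΣAy_c = (7500.00)(25.00) + (981.75)(25.00) = 212043.69 in³
x_c = 720178.82 / 8481.75 = 84.91 in
y_c = 212043.69 / 8481.75 = 25.00 in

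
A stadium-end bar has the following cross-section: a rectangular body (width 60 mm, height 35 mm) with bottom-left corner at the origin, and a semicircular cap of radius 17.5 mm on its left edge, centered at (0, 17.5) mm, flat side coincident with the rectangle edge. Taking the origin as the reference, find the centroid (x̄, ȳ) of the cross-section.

Part | A | x̄ᵢ | ȳᵢ | A·x̄ᵢ | A·ȳᵢ
rectangular body | 2100.00 | 30.00 | 17.50 | 63000.00 | 36750.00
semicircular end | 481.06 | -7.43 | 17.50 | -3572.92 | 8418.49
Σ | 2581.06 |  |  | 59427.08 | 45168.49
x̄ = 59427.08 / 2581.06 = 23.02 mm
ȳ = 45168.49 / 2581.06 = 17.50 mm

x̄ = 23.02 mm, ȳ = 17.50 mm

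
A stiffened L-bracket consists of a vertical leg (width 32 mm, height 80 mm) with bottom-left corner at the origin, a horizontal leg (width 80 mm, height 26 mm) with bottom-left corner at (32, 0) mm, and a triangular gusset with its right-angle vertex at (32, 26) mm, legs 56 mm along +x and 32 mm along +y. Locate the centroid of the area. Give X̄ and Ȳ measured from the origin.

X̄ = 42.65 mm, Ȳ = 29.32 mm

Part | A | x̄ᵢ | ȳᵢ | A·x̄ᵢ | A·ȳᵢ
vertical leg | 2560.00 | 16.00 | 40.00 | 40960.00 | 102400.00
horizontal leg | 2080.00 | 72.00 | 13.00 | 149760.00 | 27040.00
gusset | 896.00 | 50.67 | 36.67 | 45397.33 | 32853.33
Σ | 5536.00 |  |  | 236117.33 | 162293.33
X̄ = 236117.33 / 5536.00 = 42.65 mm
Ȳ = 162293.33 / 5536.00 = 29.32 mm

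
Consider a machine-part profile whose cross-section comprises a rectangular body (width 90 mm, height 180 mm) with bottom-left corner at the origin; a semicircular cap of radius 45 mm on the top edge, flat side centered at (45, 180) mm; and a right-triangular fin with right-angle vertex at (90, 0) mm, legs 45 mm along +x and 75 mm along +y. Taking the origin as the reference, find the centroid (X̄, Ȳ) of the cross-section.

Part | A | x̄ᵢ | ȳᵢ | A·x̄ᵢ | A·ȳᵢ
rectangular body | 16200.00 | 45.00 | 90.00 | 729000.00 | 1458000.00
semicircular top | 3180.86 | 45.00 | 199.10 | 143138.82 | 633305.26
triangular fin | 1687.50 | 105.00 | 25.00 | 177187.50 | 42187.50
Σ | 21068.36 |  |  | 1049326.32 | 2133492.76
X̄ = 1049326.32 / 21068.36 = 49.81 mm
Ȳ = 2133492.76 / 21068.36 = 101.27 mm

X̄ = 49.81 mm, Ȳ = 101.27 mm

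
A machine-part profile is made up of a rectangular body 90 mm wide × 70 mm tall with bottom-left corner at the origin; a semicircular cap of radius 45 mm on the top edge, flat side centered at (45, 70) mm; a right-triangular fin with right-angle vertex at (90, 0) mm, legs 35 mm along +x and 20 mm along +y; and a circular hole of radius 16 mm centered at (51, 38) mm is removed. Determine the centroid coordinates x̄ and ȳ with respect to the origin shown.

rectangular body: A = 90 × 70 = 6300.00, centroid at (45.00, 35.00).
semicircular top: A = ½π·45² = 3180.86, centroid at (45.00, 89.10).
triangular fin: A = ½·35·20 = 350.00, centroid at (101.67, 6.67).
hole: A = −π·16² = -804.25, centroid at (51.00, 38.00).
ΣA = 9026.61 mm², ΣAx̄ = 421205.51 mm³, ΣAȳ = 475682.30 mm³.
x̄ = 421205.51/9026.61 = 46.66 mm; ȳ = 475682.30/9026.61 = 52.70 mm.

x̄ = 46.66 mm, ȳ = 52.70 mm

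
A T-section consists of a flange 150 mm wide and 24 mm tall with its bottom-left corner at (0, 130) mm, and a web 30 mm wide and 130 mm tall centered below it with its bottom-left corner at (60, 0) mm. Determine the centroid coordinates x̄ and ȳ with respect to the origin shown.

x̄ = 75.00 mm, ȳ = 101.96 mm

Part | A | x̄ᵢ | ȳᵢ | A·x̄ᵢ | A·ȳᵢ
web | 3900.00 | 75.00 | 65.00 | 292500.00 | 253500.00
flange | 3600.00 | 75.00 | 142.00 | 270000.00 | 511200.00
Σ | 7500.00 |  |  | 562500.00 | 764700.00
x̄ = 562500.00 / 7500.00 = 75.00 mm
ȳ = 764700.00 / 7500.00 = 101.96 mm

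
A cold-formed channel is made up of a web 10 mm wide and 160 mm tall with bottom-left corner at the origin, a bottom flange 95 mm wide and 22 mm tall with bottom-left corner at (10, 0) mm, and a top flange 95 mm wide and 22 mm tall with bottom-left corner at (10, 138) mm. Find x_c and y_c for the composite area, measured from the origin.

web: A = 10 × 160 = 1600.00, centroid at (5.00, 80.00).
bottom flange: A = 95 × 22 = 2090.00, centroid at (57.50, 11.00).
top flange: A = 95 × 22 = 2090.00, centroid at (57.50, 149.00).
ΣA = 5780.00 mm²
ΣAx_c = (1600.00)(5.00) + (2090.00)(57.50) + (2090.00)(57.50) = 248350.00 mm³
ΣAy_c = (1600.00)(80.00) + (2090.00)(11.00) + (2090.00)(149.00) = 462400.00 mm³
x_c = 248350.00 / 5780.00 = 42.97 mm
y_c = 462400.00 / 5780.00 = 80.00 mm

x_c = 42.97 mm, y_c = 80.00 mm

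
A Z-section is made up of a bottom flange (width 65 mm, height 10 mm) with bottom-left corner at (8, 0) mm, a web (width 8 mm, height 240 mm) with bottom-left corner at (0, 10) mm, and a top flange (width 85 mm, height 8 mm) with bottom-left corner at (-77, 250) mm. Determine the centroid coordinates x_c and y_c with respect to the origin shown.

bottom flange: A = 65 × 10 = 650.00, centroid at (40.50, 5.00).
web: A = 8 × 240 = 1920.00, centroid at (4.00, 130.00).
top flange: A = 85 × 8 = 680.00, centroid at (-34.50, 254.00).
ΣA = 3250.00 mm²
ΣAx_c = (650.00)(40.50) + (1920.00)(4.00) + (680.00)(-34.50) = 10545.00 mm³
ΣAy_c = (650.00)(5.00) + (1920.00)(130.00) + (680.00)(254.00) = 425570.00 mm³
x_c = 10545.00 / 3250.00 = 3.24 mm
y_c = 425570.00 / 3250.00 = 130.94 mm

x_c = 3.24 mm, y_c = 130.94 mm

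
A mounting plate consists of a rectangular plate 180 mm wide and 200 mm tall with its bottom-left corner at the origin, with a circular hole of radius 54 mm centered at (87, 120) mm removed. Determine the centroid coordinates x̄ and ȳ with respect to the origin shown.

plate: A = 180 × 200 = 36000.00, centroid at (90.00, 100.00).
hole: A = −π·54² = -9160.88, centroid at (87.00, 120.00).
ΣA = 26839.12 mm²
ΣAx̄ = (36000.00)(90.00) + (-9160.88)(87.00) = 2443003.08 mm³
ΣAȳ = (36000.00)(100.00) + (-9160.88)(120.00) = 2500693.90 mm³
x̄ = 2443003.08 / 26839.12 = 91.02 mm
ȳ = 2500693.90 / 26839.12 = 93.17 mm

x̄ = 91.02 mm, ȳ = 93.17 mm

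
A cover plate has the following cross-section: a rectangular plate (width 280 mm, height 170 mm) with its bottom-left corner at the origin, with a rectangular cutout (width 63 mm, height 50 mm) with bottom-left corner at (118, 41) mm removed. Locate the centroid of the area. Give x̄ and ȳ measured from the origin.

plate: A = 280 × 170 = 47600.00, centroid at (140.00, 85.00).
hole: A = −(63 × 50) = -3150.00, centroid at (149.50, 66.00).
ΣA = 44450.00 mm², ΣAx̄ = 6193075.00 mm³, ΣAȳ = 3838100.00 mm³.
x̄ = 6193075.00/44450.00 = 139.33 mm; ȳ = 3838100.00/44450.00 = 86.35 mm.

x̄ = 139.33 mm, ȳ = 86.35 mm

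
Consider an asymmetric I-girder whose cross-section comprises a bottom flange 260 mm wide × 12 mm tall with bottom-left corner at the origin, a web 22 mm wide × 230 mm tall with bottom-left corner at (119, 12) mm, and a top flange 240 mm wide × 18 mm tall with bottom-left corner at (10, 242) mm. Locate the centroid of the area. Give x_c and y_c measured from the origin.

x_c = 130.00 mm, y_c = 139.65 mm

bottom flange: A = 260 × 12 = 3120.00, centroid at (130.00, 6.00).
web: A = 22 × 230 = 5060.00, centroid at (130.00, 127.00).
top flange: A = 240 × 18 = 4320.00, centroid at (130.00, 251.00).
ΣA = 12500.00 mm²
ΣAx_c = (3120.00)(130.00) + (5060.00)(130.00) + (4320.00)(130.00) = 1625000.00 mm³
ΣAy_c = (3120.00)(6.00) + (5060.00)(127.00) + (4320.00)(251.00) = 1745660.00 mm³
x_c = 1625000.00 / 12500.00 = 130.00 mm
y_c = 1745660.00 / 12500.00 = 139.65 mm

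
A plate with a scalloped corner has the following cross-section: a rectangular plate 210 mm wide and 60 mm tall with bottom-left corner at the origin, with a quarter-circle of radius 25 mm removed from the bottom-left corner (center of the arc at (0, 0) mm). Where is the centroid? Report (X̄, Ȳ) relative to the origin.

plate: A = 210 × 60 = 12600.00, centroid at (105.00, 30.00).
removed quarter-circle: A = −¼π·25² = -490.87, centroid at (10.61, 10.61).
ΣA = 12109.13 mm²
ΣAX̄ = (12600.00)(105.00) + (-490.87)(10.61) = 1317791.67 mm³
ΣAȲ = (12600.00)(30.00) + (-490.87)(10.61) = 372791.67 mm³
X̄ = 1317791.67 / 12109.13 = 108.83 mm
Ȳ = 372791.67 / 12109.13 = 30.79 mm

X̄ = 108.83 mm, Ȳ = 30.79 mm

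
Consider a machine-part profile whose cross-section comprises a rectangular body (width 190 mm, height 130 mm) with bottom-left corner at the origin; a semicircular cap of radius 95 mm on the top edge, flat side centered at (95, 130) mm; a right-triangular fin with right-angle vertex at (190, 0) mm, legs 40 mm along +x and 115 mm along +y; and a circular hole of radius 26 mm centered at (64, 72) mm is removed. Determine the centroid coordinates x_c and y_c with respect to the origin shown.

rectangular body: A = 190 × 130 = 24700.00, centroid at (95.00, 65.00).
semicircular top: A = ½π·95² = 14176.44, centroid at (95.00, 170.32).
triangular fin: A = ½·40·115 = 2300.00, centroid at (203.33, 38.33).
hole: A = −π·26² = -2123.72, centroid at (64.00, 72.00).
ΣA = 39052.72 mm², ΣAx_c = 4025010.30 mm³, ΣAy_c = 3955279.19 mm³.
x_c = 4025010.30/39052.72 = 103.07 mm; y_c = 3955279.19/39052.72 = 101.28 mm.

x_c = 103.07 mm, y_c = 101.28 mm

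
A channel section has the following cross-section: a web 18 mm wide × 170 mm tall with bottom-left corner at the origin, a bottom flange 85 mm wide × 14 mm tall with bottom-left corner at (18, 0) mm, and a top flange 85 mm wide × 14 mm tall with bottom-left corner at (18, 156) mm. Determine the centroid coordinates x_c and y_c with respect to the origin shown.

web: A = 18 × 170 = 3060.00, centroid at (9.00, 85.00).
bottom flange: A = 85 × 14 = 1190.00, centroid at (60.50, 7.00).
top flange: A = 85 × 14 = 1190.00, centroid at (60.50, 163.00).
ΣA = 5440.00 mm²
ΣAx_c = (3060.00)(9.00) + (1190.00)(60.50) + (1190.00)(60.50) = 171530.00 mm³
ΣAy_c = (3060.00)(85.00) + (1190.00)(7.00) + (1190.00)(163.00) = 462400.00 mm³
x_c = 171530.00 / 5440.00 = 31.53 mm
y_c = 462400.00 / 5440.00 = 85.00 mm

x_c = 31.53 mm, y_c = 85.00 mm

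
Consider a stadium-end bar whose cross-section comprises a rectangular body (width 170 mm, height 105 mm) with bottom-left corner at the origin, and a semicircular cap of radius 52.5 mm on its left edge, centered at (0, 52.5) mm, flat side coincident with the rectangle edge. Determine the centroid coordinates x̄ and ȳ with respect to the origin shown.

Part | A | x̄ᵢ | ȳᵢ | A·x̄ᵢ | A·ȳᵢ
rectangular body | 17850.00 | 85.00 | 52.50 | 1517250.00 | 937125.00
semicircular end | 4329.51 | -22.28 | 52.50 | -96468.75 | 227299.14
Σ | 22179.51 |  |  | 1420781.25 | 1164424.14
x̄ = 1420781.25 / 22179.51 = 64.06 mm
ȳ = 1164424.14 / 22179.51 = 52.50 mm

x̄ = 64.06 mm, ȳ = 52.50 mm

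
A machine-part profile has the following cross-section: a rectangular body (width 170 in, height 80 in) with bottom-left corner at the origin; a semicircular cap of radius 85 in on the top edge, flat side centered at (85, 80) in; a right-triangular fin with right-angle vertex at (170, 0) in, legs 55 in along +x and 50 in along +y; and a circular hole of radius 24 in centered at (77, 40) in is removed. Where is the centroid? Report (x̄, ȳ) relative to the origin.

rectangular body: A = 170 × 80 = 13600.00, centroid at (85.00, 40.00).
semicircular top: A = ½π·85² = 11349.00, centroid at (85.00, 116.08).
triangular fin: A = ½·55·50 = 1375.00, centroid at (188.33, 16.67).
hole: A = −π·24² = -1809.56, centroid at (77.00, 40.00).
ΣA = 24514.45 in², ΣAx̄ = 2240287.71 in³, ΣAȳ = 1811871.32 in³.
x̄ = 2240287.71/24514.45 = 91.39 in; ȳ = 1811871.32/24514.45 = 73.91 in.

x̄ = 91.39 in, ȳ = 73.91 in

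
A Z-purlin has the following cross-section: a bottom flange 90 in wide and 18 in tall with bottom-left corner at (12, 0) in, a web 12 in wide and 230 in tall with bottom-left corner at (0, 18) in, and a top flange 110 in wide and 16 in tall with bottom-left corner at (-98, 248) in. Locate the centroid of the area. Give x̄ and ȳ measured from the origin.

bottom flange: A = 90 × 18 = 1620.00, centroid at (57.00, 9.00).
web: A = 12 × 230 = 2760.00, centroid at (6.00, 133.00).
top flange: A = 110 × 16 = 1760.00, centroid at (-43.00, 256.00).
ΣA = 6140.00 in², ΣAx̄ = 33220.00 in³, ΣAȳ = 832220.00 in³.
x̄ = 33220.00/6140.00 = 5.41 in; ȳ = 832220.00/6140.00 = 135.54 in.

x̄ = 5.41 in, ȳ = 135.54 in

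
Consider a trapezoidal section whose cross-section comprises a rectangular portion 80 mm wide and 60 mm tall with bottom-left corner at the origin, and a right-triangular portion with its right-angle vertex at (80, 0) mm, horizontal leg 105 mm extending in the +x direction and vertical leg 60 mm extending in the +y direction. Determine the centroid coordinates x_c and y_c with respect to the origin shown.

rectangular portion: A = 80 × 60 = 4800.00, centroid at (40.00, 30.00).
triangular portion: A = ½·105·60 = 3150.00, centroid at (115.00, 20.00).
ΣA = 7950.00 mm², ΣAx_c = 554250.00 mm³, ΣAy_c = 207000.00 mm³.
x_c = 554250.00/7950.00 = 69.72 mm; y_c = 207000.00/7950.00 = 26.04 mm.

x_c = 69.72 mm, y_c = 26.04 mm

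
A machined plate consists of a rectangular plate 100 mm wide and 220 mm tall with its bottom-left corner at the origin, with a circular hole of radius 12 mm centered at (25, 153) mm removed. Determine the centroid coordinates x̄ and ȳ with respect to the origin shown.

x̄ = 50.52 mm, ȳ = 109.10 mm

plate: A = 100 × 220 = 22000.00, centroid at (50.00, 110.00).
hole: A = −π·12² = -452.39, centroid at (25.00, 153.00).
ΣA = 21547.61 mm², ΣAx̄ = 1088690.27 mm³, ΣAȳ = 2350784.43 mm³.
x̄ = 1088690.27/21547.61 = 50.52 mm; ȳ = 2350784.43/21547.61 = 109.10 mm.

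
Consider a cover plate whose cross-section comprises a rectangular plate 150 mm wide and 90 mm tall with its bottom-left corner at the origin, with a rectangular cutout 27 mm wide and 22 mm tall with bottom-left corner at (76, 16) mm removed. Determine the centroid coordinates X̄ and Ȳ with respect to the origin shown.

plate: A = 150 × 90 = 13500.00, centroid at (75.00, 45.00).
hole: A = −(27 × 22) = -594.00, centroid at (89.50, 27.00).
ΣA = 12906.00 mm²
ΣAX̄ = (13500.00)(75.00) + (-594.00)(89.50) = 959337.00 mm³
ΣAȲ = (13500.00)(45.00) + (-594.00)(27.00) = 591462.00 mm³
X̄ = 959337.00 / 12906.00 = 74.33 mm
Ȳ = 591462.00 / 12906.00 = 45.83 mm

X̄ = 74.33 mm, Ȳ = 45.83 mm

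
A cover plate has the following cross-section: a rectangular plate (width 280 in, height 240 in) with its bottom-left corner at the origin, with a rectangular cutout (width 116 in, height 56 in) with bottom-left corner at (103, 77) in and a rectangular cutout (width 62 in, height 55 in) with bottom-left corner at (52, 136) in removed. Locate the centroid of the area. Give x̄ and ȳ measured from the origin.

plate: A = 280 × 240 = 67200.00, centroid at (140.00, 120.00).
hole 1: A = −(116 × 56) = -6496.00, centroid at (161.00, 105.00).
hole 2: A = −(62 × 55) = -3410.00, centroid at (83.00, 163.50).
ΣA = 57294.00 in², ΣAx̄ = 8079114.00 in³, ΣAȳ = 6824385.00 in³.
x̄ = 8079114.00/57294.00 = 141.01 in; ȳ = 6824385.00/57294.00 = 119.11 in.

x̄ = 141.01 in, ȳ = 119.11 in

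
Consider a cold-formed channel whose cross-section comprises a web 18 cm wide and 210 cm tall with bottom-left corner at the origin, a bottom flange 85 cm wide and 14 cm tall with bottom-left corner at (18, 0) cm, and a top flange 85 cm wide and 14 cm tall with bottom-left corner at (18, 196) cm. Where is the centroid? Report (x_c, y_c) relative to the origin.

web: A = 18 × 210 = 3780.00, centroid at (9.00, 105.00).
bottom flange: A = 85 × 14 = 1190.00, centroid at (60.50, 7.00).
top flange: A = 85 × 14 = 1190.00, centroid at (60.50, 203.00).
ΣA = 6160.00 cm²
ΣAx_c = (3780.00)(9.00) + (1190.00)(60.50) + (1190.00)(60.50) = 178010.00 cm³
ΣAy_c = (3780.00)(105.00) + (1190.00)(7.00) + (1190.00)(203.00) = 646800.00 cm³
x_c = 178010.00 / 6160.00 = 28.90 cm
y_c = 646800.00 / 6160.00 = 105.00 cm

x_c = 28.90 cm, y_c = 105.00 cm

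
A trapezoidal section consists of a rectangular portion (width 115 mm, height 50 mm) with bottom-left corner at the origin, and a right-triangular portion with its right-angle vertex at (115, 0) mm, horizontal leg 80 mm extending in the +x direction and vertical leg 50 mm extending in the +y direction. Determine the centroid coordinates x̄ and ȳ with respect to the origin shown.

rectangular portion: A = 115 × 50 = 5750.00, centroid at (57.50, 25.00).
triangular portion: A = ½·80·50 = 2000.00, centroid at (141.67, 16.67).
ΣA = 7750.00 mm², ΣAx̄ = 613958.33 mm³, ΣAȳ = 177083.33 mm³.
x̄ = 613958.33/7750.00 = 79.22 mm; ȳ = 177083.33/7750.00 = 22.85 mm.

x̄ = 79.22 mm, ȳ = 22.85 mm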